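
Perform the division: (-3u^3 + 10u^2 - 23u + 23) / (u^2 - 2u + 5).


(-3u^3 + 10u^2 - 23u + 23) / (u^2 - 2u + 5)
Step 1: -3u * (u^2 - 2u + 5) = -3u^3 + 6u^2 - 15u; subtract.
Step 2: 4 * (u^2 - 2u + 5) = 4u^2 - 8u + 20; subtract.
Quotient: -3u + 4, Remainder: 3


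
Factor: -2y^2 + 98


Roots satisfy r1 + r2 = -b/a = 0 and r1*r2 = c/a = -49.
So r1 = 7, r2 = -7.
-2y^2 + 98 = -2(y - r1)(y - r2) = -2(y - 7)(y + 7)


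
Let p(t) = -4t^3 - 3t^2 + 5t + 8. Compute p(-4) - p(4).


p(-4) = 196
p(4) = -276
p(-4) - p(4) = 196 + 276 = 472


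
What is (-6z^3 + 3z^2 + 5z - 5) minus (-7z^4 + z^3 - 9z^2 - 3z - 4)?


Distribute the minus sign:
  (-6z^3 + 3z^2 + 5z - 5)
- (-7z^4 + z^3 - 9z^2 - 3z - 4)
Negate second polynomial: 7z^4 - z^3 + 9z^2 + 3z + 4
Add: 7z^4 - 7z^3 + 12z^2 + 8z - 1


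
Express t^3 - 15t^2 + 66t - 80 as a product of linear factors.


Try integer roots (divisors of -80). t=5: p(5)=0.
Divide out (t - 5): quotient is t^2 - 10t + 16.
Factor the quadratic: (t - 2)(t - 8)
Result: (t - 5)(t - 2)(t - 8)


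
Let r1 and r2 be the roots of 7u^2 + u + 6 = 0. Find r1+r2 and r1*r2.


For au^2+bu+c=0: sum = -b/a, product = c/a.
a=7, b=1, c=6
Sum = -(1)/7 = -1/7
Product = (6)/7 = 6/7


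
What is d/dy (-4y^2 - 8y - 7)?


Apply the power rule term by term:
  d/dy(-4y^2) = -8y
  d/dy(-8y) = -8
  d/dy(-7) = 0
p'(y) = -8y - 8


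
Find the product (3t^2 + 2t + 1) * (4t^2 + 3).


Distribute each term of the first polynomial:
  (3t^2)(4t^2 + 3) = 12t^4 + 9t^2
  (2t)(4t^2 + 3) = 8t^3 + 6t
  (1)(4t^2 + 3) = 4t^2 + 3
Sum: 12t^4 + 8t^3 + 13t^2 + 6t + 3


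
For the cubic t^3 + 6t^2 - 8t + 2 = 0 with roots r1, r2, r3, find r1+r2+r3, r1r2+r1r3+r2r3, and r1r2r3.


Monic cubic t^3+bt^2+ct+d=0: sum=-b, pairwise sum=c, product=-d.
b=6, c=-8, d=2
r1+r2+r3 = -6
r1r2+r1r3+r2r3 = -8
r1r2r3 = -2


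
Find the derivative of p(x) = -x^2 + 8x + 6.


Apply the power rule term by term:
  d/dx(-x^2) = -2x
  d/dx(8x) = 8
  d/dx(6) = 0
p'(x) = -2x + 8


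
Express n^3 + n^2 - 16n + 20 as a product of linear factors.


Try integer roots (divisors of 20). n=-5: p(-5)=0.
Divide out (n + 5): quotient is n^2 - 4n + 4.
Factor the quadratic: (n - 2)(n - 2)
Result: (n + 5)(n - 2)(n - 2)


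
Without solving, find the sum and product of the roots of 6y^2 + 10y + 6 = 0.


For ay^2+by+c=0: sum = -b/a, product = c/a.
a=6, b=10, c=6
Sum = -(10)/6 = -5/3
Product = (6)/6 = 1


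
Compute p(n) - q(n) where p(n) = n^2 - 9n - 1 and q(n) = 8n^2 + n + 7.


Distribute the minus sign:
  (n^2 - 9n - 1)
- (8n^2 + n + 7)
Negate second polynomial: -8n^2 - n - 7
Add: -7n^2 - 10n - 8


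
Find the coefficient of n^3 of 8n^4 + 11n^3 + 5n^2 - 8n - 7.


Read off the coefficient of n^3: 11


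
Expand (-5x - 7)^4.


Expand (-5x - 7)^4 by repeated multiplication:
  (-5x - 7)^2 = 25x^2 + 70x + 49
  (-5x - 7)^3 = -125x^3 - 525x^2 - 735x - 343
= 625x^4 + 3500x^3 + 7350x^2 + 6860x + 2401


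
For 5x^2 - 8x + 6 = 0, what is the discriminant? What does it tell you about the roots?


D = b^2 - 4ac = (-8)^2 - 4(5)(6) = 64 - 120 = -56
Since D < 0: two complex conjugate roots (no real roots)


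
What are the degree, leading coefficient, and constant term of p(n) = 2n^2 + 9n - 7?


Highest power of n is 2, with coefficient 2. Constant term is -7.
Degree = 2, leading coefficient = 2, constant term = -7


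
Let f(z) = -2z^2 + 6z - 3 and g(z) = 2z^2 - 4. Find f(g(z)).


Substitute g(z) into f:
f(g(z)) = -2*(2z^2 - 4)^2 + 6*(2z^2 - 4) + (-3)
(2z^2 - 4)^2 = 4z^4 - 16z^2 + 16
Expand and combine: -8z^4 + 44z^2 - 59


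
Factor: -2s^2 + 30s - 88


Roots satisfy r1 + r2 = -b/a = 15 and r1*r2 = c/a = 44.
So r1 = 4, r2 = 11.
-2s^2 + 30s - 88 = -2(s - r1)(s - r2) = -2(s - 4)(s - 11)


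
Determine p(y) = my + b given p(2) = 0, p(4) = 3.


p(y) = my + b. Using p(2)=0, p(4)=3:
m = (0 - 3)/(2 - 4) = -3/-2 = 3/2
b = 0 - m*(2) = 0 - 3 = -3
p(y) = (3/2)y - 3


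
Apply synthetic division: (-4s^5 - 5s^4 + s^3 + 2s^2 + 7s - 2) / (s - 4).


Synthetic division with c = 4. Coefficients: -4, -5, 1, 2, 7, -2
Bring down -4.
  -4 * 4 = -16; -16 - 5 = -21
  -21 * 4 = -84; -84 + 1 = -83
  -83 * 4 = -332; -332 + 2 = -330
  -330 * 4 = -1320; -1320 + 7 = -1313
  -1313 * 4 = -5252; -5252 - 2 = -5254
Quotient: -4s^4 - 21s^3 - 83s^2 - 330s - 1313, Remainder: -5254


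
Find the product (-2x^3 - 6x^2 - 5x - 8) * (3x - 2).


Distribute each term of the first polynomial:
  (-2x^3)(3x - 2) = -6x^4 + 4x^3
  (-6x^2)(3x - 2) = -18x^3 + 12x^2
  (-5x)(3x - 2) = -15x^2 + 10x
  (-8)(3x - 2) = -24x + 16
Sum: -6x^4 - 14x^3 - 3x^2 - 14x + 16


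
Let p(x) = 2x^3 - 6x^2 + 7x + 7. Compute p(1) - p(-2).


p(1) = 10
p(-2) = -47
p(1) - p(-2) = 10 + 47 = 57


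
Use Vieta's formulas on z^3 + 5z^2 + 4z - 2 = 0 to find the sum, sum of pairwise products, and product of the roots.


Monic cubic z^3+bz^2+cz+d=0: sum=-b, pairwise sum=c, product=-d.
b=5, c=4, d=-2
r1+r2+r3 = -5
r1r2+r1r3+r2r3 = 4
r1r2r3 = 2


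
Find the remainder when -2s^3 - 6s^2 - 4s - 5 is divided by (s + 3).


By the Remainder Theorem, the remainder equals p(-3):
  -2*(-3)^3 = 54
  -6*(-3)^2 = -54
  -4*(-3)^1 = 12
  constant: -5
Sum: 54 - 54 + 12 - 5 = 7


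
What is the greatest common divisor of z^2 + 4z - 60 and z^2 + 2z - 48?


Factor each:
  z^2 + 4z - 60 = (z - 6)(z + 10)
  z^2 + 2z - 48 = (z - 6)(z + 8)
Common monic factor: z - 6


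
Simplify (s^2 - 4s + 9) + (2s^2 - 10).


Align terms by degree and add:
  s^2 - 4s + 9
+ 2s^2 - 10
= 3s^2 - 4s - 1


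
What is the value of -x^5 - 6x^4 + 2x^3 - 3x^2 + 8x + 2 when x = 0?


Using direct substitution:
  -1 * (0)^5 = 0
  -6 * (0)^4 = 0
  2 * (0)^3 = 0
  -3 * (0)^2 = 0
  8 * (0)^1 = 0
  constant: 2
Sum = 0 + 0 + 0 + 0 + 0 + 2 = 2


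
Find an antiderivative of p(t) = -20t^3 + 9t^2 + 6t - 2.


Reverse power rule on each term:
  ∫ -20t^3 dt = -5t^4
  ∫ 9t^2 dt = 3t^3
  ∫ 6t dt = 3t^2
  ∫ -2 dt = -2t
F(t) = -5t^4 + 3t^3 + 3t^2 - 2t + C


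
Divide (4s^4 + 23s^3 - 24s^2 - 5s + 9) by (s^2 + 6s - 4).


(4s^4 + 23s^3 - 24s^2 - 5s + 9) / (s^2 + 6s - 4)
Step 1: 4s^2 * (s^2 + 6s - 4) = 4s^4 + 24s^3 - 16s^2; subtract.
Step 2: -s * (s^2 + 6s - 4) = -s^3 - 6s^2 + 4s; subtract.
Step 3: -2 * (s^2 + 6s - 4) = -2s^2 - 12s + 8; subtract.
Quotient: 4s^2 - s - 2, Remainder: 3s + 1


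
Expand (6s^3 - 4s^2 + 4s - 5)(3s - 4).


Distribute each term of the first polynomial:
  (6s^3)(3s - 4) = 18s^4 - 24s^3
  (-4s^2)(3s - 4) = -12s^3 + 16s^2
  (4s)(3s - 4) = 12s^2 - 16s
  (-5)(3s - 4) = -15s + 20
Sum: 18s^4 - 36s^3 + 28s^2 - 31s + 20


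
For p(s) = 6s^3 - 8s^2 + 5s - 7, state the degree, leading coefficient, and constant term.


Highest power of s is 3, with coefficient 6. Constant term is -7.
Degree = 3, leading coefficient = 6, constant term = -7


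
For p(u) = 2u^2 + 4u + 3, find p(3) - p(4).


p(3) = 33
p(4) = 51
p(3) - p(4) = 33 - 51 = -18


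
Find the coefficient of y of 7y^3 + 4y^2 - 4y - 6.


Read off the coefficient of y: -4


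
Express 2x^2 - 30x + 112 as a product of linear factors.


Roots satisfy r1 + r2 = -b/a = 15 and r1*r2 = c/a = 56.
So r1 = 7, r2 = 8.
2x^2 - 30x + 112 = 2(x - r1)(x - r2) = 2(x - 7)(x - 8)


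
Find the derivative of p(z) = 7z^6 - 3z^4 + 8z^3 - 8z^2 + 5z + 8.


Apply the power rule term by term:
  d/dz(7z^6) = 42z^5
  d/dz(-3z^4) = -12z^3
  d/dz(8z^3) = 24z^2
  d/dz(-8z^2) = -16z
  d/dz(5z) = 5
  d/dz(8) = 0
p'(z) = 42z^5 - 12z^3 + 24z^2 - 16z + 5


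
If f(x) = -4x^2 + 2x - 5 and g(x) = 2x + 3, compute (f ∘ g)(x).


Substitute g(x) into f:
f(g(x)) = -4*(2x + 3)^2 + 2*(2x + 3) + (-5)
(2x + 3)^2 = 4x^2 + 12x + 9
Expand and combine: -16x^2 - 44x - 35


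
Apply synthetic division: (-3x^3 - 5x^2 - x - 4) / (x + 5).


Synthetic division with c = -5. Coefficients: -3, -5, -1, -4
Bring down -3.
  -3 * -5 = 15; 15 - 5 = 10
  10 * -5 = -50; -50 - 1 = -51
  -51 * -5 = 255; 255 - 4 = 251
Quotient: -3x^2 + 10x - 51, Remainder: 251


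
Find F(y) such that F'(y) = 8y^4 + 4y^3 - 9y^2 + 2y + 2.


Reverse power rule on each term:
  ∫ 8y^4 dy = (8/5)y^5
  ∫ 4y^3 dy = y^4
  ∫ -9y^2 dy = -3y^3
  ∫ 2y dy = y^2
  ∫ 2 dy = 2y
F(y) = (8/5)y^5 + y^4 - 3y^3 + y^2 + 2y + C


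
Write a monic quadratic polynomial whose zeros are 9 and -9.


p(t) = (t - 9)(t + 9)
Expand: t^2 - 81


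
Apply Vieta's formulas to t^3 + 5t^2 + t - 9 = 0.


Monic cubic t^3+bt^2+ct+d=0: sum=-b, pairwise sum=c, product=-d.
b=5, c=1, d=-9
r1+r2+r3 = -5
r1r2+r1r3+r2r3 = 1
r1r2r3 = 9


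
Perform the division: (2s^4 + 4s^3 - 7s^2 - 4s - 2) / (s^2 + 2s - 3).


(2s^4 + 4s^3 - 7s^2 - 4s - 2) / (s^2 + 2s - 3)
Step 1: 2s^2 * (s^2 + 2s - 3) = 2s^4 + 4s^3 - 6s^2; subtract.
Step 2: 0 * (s^2 + 2s - 3) = 0; subtract.
Step 3: -1 * (s^2 + 2s - 3) = -s^2 - 2s + 3; subtract.
Quotient: 2s^2 - 1, Remainder: -2s - 5


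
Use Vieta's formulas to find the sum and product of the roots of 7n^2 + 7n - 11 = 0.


For an^2+bn+c=0: sum = -b/a, product = c/a.
a=7, b=7, c=-11
Sum = -(7)/7 = -1
Product = (-11)/7 = -11/7


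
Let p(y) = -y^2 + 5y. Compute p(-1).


Using direct substitution:
  -1 * (-1)^2 = -1
  5 * (-1)^1 = -5
  constant: 0
Sum = -1 - 5 + 0 = -6


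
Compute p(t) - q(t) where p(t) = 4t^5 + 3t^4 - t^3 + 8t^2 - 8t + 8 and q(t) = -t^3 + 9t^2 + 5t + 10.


Distribute the minus sign:
  (4t^5 + 3t^4 - t^3 + 8t^2 - 8t + 8)
- (-t^3 + 9t^2 + 5t + 10)
Negate second polynomial: t^3 - 9t^2 - 5t - 10
Add: 4t^5 + 3t^4 - t^2 - 13t - 2


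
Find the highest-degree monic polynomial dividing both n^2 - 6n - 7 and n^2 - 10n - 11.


Factor each:
  n^2 - 6n - 7 = (n + 1)(n - 7)
  n^2 - 10n - 11 = (n + 1)(n - 11)
Common monic factor: n + 1


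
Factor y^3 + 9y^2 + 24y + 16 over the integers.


Try integer roots (divisors of 16). y=-1: p(-1)=0.
Divide out (y + 1): quotient is y^2 + 8y + 16.
Factor the quadratic: (y + 4)(y + 4)
Result: (y + 1)(y + 4)(y + 4)


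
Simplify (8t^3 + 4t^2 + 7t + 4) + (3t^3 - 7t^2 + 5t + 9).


Align terms by degree and add:
  8t^3 + 4t^2 + 7t + 4
+ 3t^3 - 7t^2 + 5t + 9
= 11t^3 - 3t^2 + 12t + 13


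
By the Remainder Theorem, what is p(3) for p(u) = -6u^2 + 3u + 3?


By the Remainder Theorem, the remainder equals p(3):
  -6*(3)^2 = -54
  3*(3)^1 = 9
  constant: 3
Sum: -54 + 9 + 3 = -42


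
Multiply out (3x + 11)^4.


Expand (3x + 11)^4 by repeated multiplication:
  (3x + 11)^2 = 9x^2 + 66x + 121
  (3x + 11)^3 = 27x^3 + 297x^2 + 1089x + 1331
= 81x^4 + 1188x^3 + 6534x^2 + 15972x + 14641


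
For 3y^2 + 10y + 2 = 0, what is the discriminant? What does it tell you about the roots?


D = b^2 - 4ac = (10)^2 - 4(3)(2) = 100 - 24 = 76
Since D > 0: two distinct irrational roots


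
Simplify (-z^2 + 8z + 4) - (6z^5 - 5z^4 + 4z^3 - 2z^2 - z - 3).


Distribute the minus sign:
  (-z^2 + 8z + 4)
- (6z^5 - 5z^4 + 4z^3 - 2z^2 - z - 3)
Negate second polynomial: -6z^5 + 5z^4 - 4z^3 + 2z^2 + z + 3
Add: -6z^5 + 5z^4 - 4z^3 + z^2 + 9z + 7


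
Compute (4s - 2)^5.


Expand (4s - 2)^5 by repeated multiplication:
  (4s - 2)^2 = 16s^2 - 16s + 4
  (4s - 2)^3 = 64s^3 - 96s^2 + 48s - 8
  (4s - 2)^4 = 256s^4 - 512s^3 + 384s^2 - 128s + 16
= 1024s^5 - 2560s^4 + 2560s^3 - 1280s^2 + 320s - 32


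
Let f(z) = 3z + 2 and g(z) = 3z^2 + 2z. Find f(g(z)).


Substitute g(z) into f:
f(g(z)) = 3*(3z^2 + 2z) + 2
Expand and combine: 9z^2 + 6z + 2


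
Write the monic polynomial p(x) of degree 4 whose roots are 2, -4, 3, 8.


p(x) = (x - 2)(x + 4)(x - 3)(x - 8)
Expand: x^4 - 9x^3 - 6x^2 + 136x - 192


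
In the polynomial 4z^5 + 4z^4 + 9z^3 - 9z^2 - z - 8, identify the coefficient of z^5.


Read off the coefficient of z^5: 4


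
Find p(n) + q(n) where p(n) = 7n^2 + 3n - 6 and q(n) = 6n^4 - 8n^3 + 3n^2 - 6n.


Align terms by degree and add:
  7n^2 + 3n - 6
+ 6n^4 - 8n^3 + 3n^2 - 6n
= 6n^4 - 8n^3 + 10n^2 - 3n - 6


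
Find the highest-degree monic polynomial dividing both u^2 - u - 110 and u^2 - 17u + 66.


Factor each:
  u^2 - u - 110 = (u - 11)(u + 10)
  u^2 - 17u + 66 = (u - 11)(u - 6)
Common monic factor: u - 11


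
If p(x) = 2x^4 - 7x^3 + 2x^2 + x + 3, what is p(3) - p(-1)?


p(3) = -3
p(-1) = 13
p(3) - p(-1) = -3 - 13 = -16


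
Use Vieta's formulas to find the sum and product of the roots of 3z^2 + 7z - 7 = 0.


For az^2+bz+c=0: sum = -b/a, product = c/a.
a=3, b=7, c=-7
Sum = -(7)/3 = -7/3
Product = (-7)/3 = -7/3


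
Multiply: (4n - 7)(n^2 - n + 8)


Distribute each term of the first polynomial:
  (4n)(n^2 - n + 8) = 4n^3 - 4n^2 + 32n
  (-7)(n^2 - n + 8) = -7n^2 + 7n - 56
Sum: 4n^3 - 11n^2 + 39n - 56


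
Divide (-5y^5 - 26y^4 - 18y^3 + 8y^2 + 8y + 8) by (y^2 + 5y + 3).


(-5y^5 - 26y^4 - 18y^3 + 8y^2 + 8y + 8) / (y^2 + 5y + 3)
Step 1: -5y^3 * (y^2 + 5y + 3) = -5y^5 - 25y^4 - 15y^3; subtract.
Step 2: -y^2 * (y^2 + 5y + 3) = -y^4 - 5y^3 - 3y^2; subtract.
Step 3: 2y * (y^2 + 5y + 3) = 2y^3 + 10y^2 + 6y; subtract.
Step 4: 1 * (y^2 + 5y + 3) = y^2 + 5y + 3; subtract.
Quotient: -5y^3 - y^2 + 2y + 1, Remainder: -3y + 5


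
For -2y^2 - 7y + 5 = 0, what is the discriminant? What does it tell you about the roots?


D = b^2 - 4ac = (-7)^2 - 4(-2)(5) = 49 + 40 = 89
Since D > 0: two distinct irrational roots


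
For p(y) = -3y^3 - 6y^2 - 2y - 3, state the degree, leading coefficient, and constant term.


Highest power of y is 3, with coefficient -3. Constant term is -3.
Degree = 3, leading coefficient = -3, constant term = -3


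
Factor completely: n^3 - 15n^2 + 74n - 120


Try integer roots (divisors of -120). n=5: p(5)=0.
Divide out (n - 5): quotient is n^2 - 10n + 24.
Factor the quadratic: (n - 4)(n - 6)
Result: (n - 5)(n - 4)(n - 6)


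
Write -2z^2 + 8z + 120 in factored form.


Roots satisfy r1 + r2 = -b/a = 4 and r1*r2 = c/a = -60.
So r1 = -6, r2 = 10.
-2z^2 + 8z + 120 = -2(z - r1)(z - r2) = -2(z + 6)(z - 10)


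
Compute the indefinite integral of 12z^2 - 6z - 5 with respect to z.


Reverse power rule on each term:
  ∫ 12z^2 dz = 4z^3
  ∫ -6z dz = -3z^2
  ∫ -5 dz = -5z
F(z) = 4z^3 - 3z^2 - 5z + C


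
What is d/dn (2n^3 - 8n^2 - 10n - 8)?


Apply the power rule term by term:
  d/dn(2n^3) = 6n^2
  d/dn(-8n^2) = -16n
  d/dn(-10n) = -10
  d/dn(-8) = 0
p'(n) = 6n^2 - 16n - 10


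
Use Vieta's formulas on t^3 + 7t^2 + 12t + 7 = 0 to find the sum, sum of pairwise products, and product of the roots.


Monic cubic t^3+bt^2+ct+d=0: sum=-b, pairwise sum=c, product=-d.
b=7, c=12, d=7
r1+r2+r3 = -7
r1r2+r1r3+r2r3 = 12
r1r2r3 = -7


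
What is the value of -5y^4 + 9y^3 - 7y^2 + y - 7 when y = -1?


Using direct substitution:
  -5 * (-1)^4 = -5
  9 * (-1)^3 = -9
  -7 * (-1)^2 = -7
  1 * (-1)^1 = -1
  constant: -7
Sum = -5 - 9 - 7 - 1 - 7 = -29


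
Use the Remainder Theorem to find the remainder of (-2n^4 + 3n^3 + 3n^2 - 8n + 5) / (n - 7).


By the Remainder Theorem, the remainder equals p(7):
  -2*(7)^4 = -4802
  3*(7)^3 = 1029
  3*(7)^2 = 147
  -8*(7)^1 = -56
  constant: 5
Sum: -4802 + 1029 + 147 - 56 + 5 = -3677


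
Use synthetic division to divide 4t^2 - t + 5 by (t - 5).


Synthetic division with c = 5. Coefficients: 4, -1, 5
Bring down 4.
  4 * 5 = 20; 20 - 1 = 19
  19 * 5 = 95; 95 + 5 = 100
Quotient: 4t + 19, Remainder: 100


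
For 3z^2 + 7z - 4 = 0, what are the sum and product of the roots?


For az^2+bz+c=0: sum = -b/a, product = c/a.
a=3, b=7, c=-4
Sum = -(7)/3 = -7/3
Product = (-4)/3 = -4/3


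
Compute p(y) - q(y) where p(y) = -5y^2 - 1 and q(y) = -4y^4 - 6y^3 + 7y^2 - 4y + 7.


Distribute the minus sign:
  (-5y^2 - 1)
- (-4y^4 - 6y^3 + 7y^2 - 4y + 7)
Negate second polynomial: 4y^4 + 6y^3 - 7y^2 + 4y - 7
Add: 4y^4 + 6y^3 - 12y^2 + 4y - 8


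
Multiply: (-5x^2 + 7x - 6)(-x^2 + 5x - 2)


Distribute each term of the first polynomial:
  (-5x^2)(-x^2 + 5x - 2) = 5x^4 - 25x^3 + 10x^2
  (7x)(-x^2 + 5x - 2) = -7x^3 + 35x^2 - 14x
  (-6)(-x^2 + 5x - 2) = 6x^2 - 30x + 12
Sum: 5x^4 - 32x^3 + 51x^2 - 44x + 12


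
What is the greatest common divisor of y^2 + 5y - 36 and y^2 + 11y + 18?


Factor each:
  y^2 + 5y - 36 = (y + 9)(y - 4)
  y^2 + 11y + 18 = (y + 9)(y + 2)
Common monic factor: y + 9


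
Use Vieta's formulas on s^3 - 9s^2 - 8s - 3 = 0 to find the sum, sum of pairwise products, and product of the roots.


Monic cubic s^3+bs^2+cs+d=0: sum=-b, pairwise sum=c, product=-d.
b=-9, c=-8, d=-3
r1+r2+r3 = 9
r1r2+r1r3+r2r3 = -8
r1r2r3 = 3


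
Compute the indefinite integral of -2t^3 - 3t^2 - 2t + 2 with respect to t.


Reverse power rule on each term:
  ∫ -2t^3 dt = -(1/2)t^4
  ∫ -3t^2 dt = -t^3
  ∫ -2t dt = -t^2
  ∫ 2 dt = 2t
F(t) = -(1/2)t^4 - t^3 - t^2 + 2t + C


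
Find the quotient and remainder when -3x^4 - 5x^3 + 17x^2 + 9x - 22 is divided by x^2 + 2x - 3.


(-3x^4 - 5x^3 + 17x^2 + 9x - 22) / (x^2 + 2x - 3)
Step 1: -3x^2 * (x^2 + 2x - 3) = -3x^4 - 6x^3 + 9x^2; subtract.
Step 2: x * (x^2 + 2x - 3) = x^3 + 2x^2 - 3x; subtract.
Step 3: 6 * (x^2 + 2x - 3) = 6x^2 + 12x - 18; subtract.
Quotient: -3x^2 + x + 6, Remainder: -4


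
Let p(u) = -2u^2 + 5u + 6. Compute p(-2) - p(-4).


p(-2) = -12
p(-4) = -46
p(-2) - p(-4) = -12 + 46 = 34


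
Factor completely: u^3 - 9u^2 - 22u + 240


Try integer roots (divisors of 240). u=-5: p(-5)=0.
Divide out (u + 5): quotient is u^2 - 14u + 48.
Factor the quadratic: (u - 6)(u - 8)
Result: (u + 5)(u - 6)(u - 8)


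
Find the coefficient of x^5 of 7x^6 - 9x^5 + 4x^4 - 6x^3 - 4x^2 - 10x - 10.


Read off the coefficient of x^5: -9


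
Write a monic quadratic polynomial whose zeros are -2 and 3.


p(u) = (u + 2)(u - 3)
Expand: u^2 - u - 6


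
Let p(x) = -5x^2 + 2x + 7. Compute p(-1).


Using direct substitution:
  -5 * (-1)^2 = -5
  2 * (-1)^1 = -2
  constant: 7
Sum = -5 - 2 + 7 = 0


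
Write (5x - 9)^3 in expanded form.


Expand (5x - 9)^3 by repeated multiplication:
  (5x - 9)^2 = 25x^2 - 90x + 81
= 125x^3 - 675x^2 + 1215x - 729


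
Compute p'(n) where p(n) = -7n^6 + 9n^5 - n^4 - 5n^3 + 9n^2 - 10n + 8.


Apply the power rule term by term:
  d/dn(-7n^6) = -42n^5
  d/dn(9n^5) = 45n^4
  d/dn(-n^4) = -4n^3
  d/dn(-5n^3) = -15n^2
  d/dn(9n^2) = 18n
  d/dn(-10n) = -10
  d/dn(8) = 0
p'(n) = -42n^5 + 45n^4 - 4n^3 - 15n^2 + 18n - 10


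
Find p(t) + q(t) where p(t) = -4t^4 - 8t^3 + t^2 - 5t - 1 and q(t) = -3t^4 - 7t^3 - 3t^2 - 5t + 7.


Align terms by degree and add:
  -4t^4 - 8t^3 + t^2 - 5t - 1
  -3t^4 - 7t^3 - 3t^2 - 5t + 7
= -7t^4 - 15t^3 - 2t^2 - 10t + 6


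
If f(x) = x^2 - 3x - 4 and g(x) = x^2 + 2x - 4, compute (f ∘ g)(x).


Substitute g(x) into f:
f(g(x)) = 1*(x^2 + 2x - 4)^2 + (-3)*(x^2 + 2x - 4) + (-4)
(x^2 + 2x - 4)^2 = x^4 + 4x^3 - 4x^2 - 16x + 16
Expand and combine: x^4 + 4x^3 - 7x^2 - 22x + 24


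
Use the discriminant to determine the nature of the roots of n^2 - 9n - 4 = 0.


D = b^2 - 4ac = (-9)^2 - 4(1)(-4) = 81 + 16 = 97
Since D > 0: two distinct irrational roots


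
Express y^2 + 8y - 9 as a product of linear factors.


Roots satisfy r1 + r2 = -b/a = -8 and r1*r2 = c/a = -9.
So r1 = 1, r2 = -9.
y^2 + 8y - 9 = (y - r1)(y - r2) = (y - 1)(y + 9)


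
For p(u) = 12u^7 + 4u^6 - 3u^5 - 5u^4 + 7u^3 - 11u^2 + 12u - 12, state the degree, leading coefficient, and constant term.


Highest power of u is 7, with coefficient 12. Constant term is -12.
Degree = 7, leading coefficient = 12, constant term = -12


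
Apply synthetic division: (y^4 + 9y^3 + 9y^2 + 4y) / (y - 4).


Synthetic division with c = 4. Coefficients: 1, 9, 9, 4, 0
Bring down 1.
  1 * 4 = 4; 4 + 9 = 13
  13 * 4 = 52; 52 + 9 = 61
  61 * 4 = 244; 244 + 4 = 248
  248 * 4 = 992; 992 + 0 = 992
Quotient: y^3 + 13y^2 + 61y + 248, Remainder: 992


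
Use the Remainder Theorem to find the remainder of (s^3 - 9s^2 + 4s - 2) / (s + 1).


By the Remainder Theorem, the remainder equals p(-1):
  1*(-1)^3 = -1
  -9*(-1)^2 = -9
  4*(-1)^1 = -4
  constant: -2
Sum: -1 - 9 - 4 - 2 = -16


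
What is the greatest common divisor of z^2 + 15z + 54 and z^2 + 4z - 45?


Factor each:
  z^2 + 15z + 54 = (z + 9)(z + 6)
  z^2 + 4z - 45 = (z + 9)(z - 5)
Common monic factor: z + 9


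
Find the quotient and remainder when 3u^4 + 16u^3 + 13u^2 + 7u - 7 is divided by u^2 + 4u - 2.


(3u^4 + 16u^3 + 13u^2 + 7u - 7) / (u^2 + 4u - 2)
Step 1: 3u^2 * (u^2 + 4u - 2) = 3u^4 + 12u^3 - 6u^2; subtract.
Step 2: 4u * (u^2 + 4u - 2) = 4u^3 + 16u^2 - 8u; subtract.
Step 3: 3 * (u^2 + 4u - 2) = 3u^2 + 12u - 6; subtract.
Quotient: 3u^2 + 4u + 3, Remainder: 3u - 1


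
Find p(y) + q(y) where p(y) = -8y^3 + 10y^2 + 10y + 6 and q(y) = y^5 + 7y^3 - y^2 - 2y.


Align terms by degree and add:
  -8y^3 + 10y^2 + 10y + 6
+ y^5 + 7y^3 - y^2 - 2y
= y^5 - y^3 + 9y^2 + 8y + 6


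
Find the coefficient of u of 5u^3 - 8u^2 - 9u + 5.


Read off the coefficient of u: -9


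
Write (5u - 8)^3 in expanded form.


Expand (5u - 8)^3 by repeated multiplication:
  (5u - 8)^2 = 25u^2 - 80u + 64
= 125u^3 - 600u^2 + 960u - 512


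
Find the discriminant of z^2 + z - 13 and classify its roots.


D = b^2 - 4ac = (1)^2 - 4(1)(-13) = 1 + 52 = 53
Since D > 0: two distinct irrational roots


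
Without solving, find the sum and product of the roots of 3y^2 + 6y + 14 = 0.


For ay^2+by+c=0: sum = -b/a, product = c/a.
a=3, b=6, c=14
Sum = -(6)/3 = -2
Product = (14)/3 = 14/3


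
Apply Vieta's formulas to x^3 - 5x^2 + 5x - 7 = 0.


Monic cubic x^3+bx^2+cx+d=0: sum=-b, pairwise sum=c, product=-d.
b=-5, c=5, d=-7
r1+r2+r3 = 5
r1r2+r1r3+r2r3 = 5
r1r2r3 = 7


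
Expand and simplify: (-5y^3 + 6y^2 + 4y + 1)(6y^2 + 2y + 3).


Distribute each term of the first polynomial:
  (-5y^3)(6y^2 + 2y + 3) = -30y^5 - 10y^4 - 15y^3
  (6y^2)(6y^2 + 2y + 3) = 36y^4 + 12y^3 + 18y^2
  (4y)(6y^2 + 2y + 3) = 24y^3 + 8y^2 + 12y
  (1)(6y^2 + 2y + 3) = 6y^2 + 2y + 3
Sum: -30y^5 + 26y^4 + 21y^3 + 32y^2 + 14y + 3


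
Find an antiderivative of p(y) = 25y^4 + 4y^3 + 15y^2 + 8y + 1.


Reverse power rule on each term:
  ∫ 25y^4 dy = 5y^5
  ∫ 4y^3 dy = y^4
  ∫ 15y^2 dy = 5y^3
  ∫ 8y dy = 4y^2
  ∫ 1 dy = y
F(y) = 5y^5 + y^4 + 5y^3 + 4y^2 + y + C


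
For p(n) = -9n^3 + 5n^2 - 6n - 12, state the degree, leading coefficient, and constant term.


Highest power of n is 3, with coefficient -9. Constant term is -12.
Degree = 3, leading coefficient = -9, constant term = -12


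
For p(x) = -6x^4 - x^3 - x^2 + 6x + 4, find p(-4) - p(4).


p(-4) = -1508
p(4) = -1588
p(-4) - p(4) = -1508 + 1588 = 80


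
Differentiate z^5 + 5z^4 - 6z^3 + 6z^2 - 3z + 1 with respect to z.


Apply the power rule term by term:
  d/dz(z^5) = 5z^4
  d/dz(5z^4) = 20z^3
  d/dz(-6z^3) = -18z^2
  d/dz(6z^2) = 12z
  d/dz(-3z) = -3
  d/dz(1) = 0
p'(z) = 5z^4 + 20z^3 - 18z^2 + 12z - 3


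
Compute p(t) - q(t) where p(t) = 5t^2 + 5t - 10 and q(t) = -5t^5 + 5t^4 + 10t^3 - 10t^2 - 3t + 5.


Distribute the minus sign:
  (5t^2 + 5t - 10)
- (-5t^5 + 5t^4 + 10t^3 - 10t^2 - 3t + 5)
Negate second polynomial: 5t^5 - 5t^4 - 10t^3 + 10t^2 + 3t - 5
Add: 5t^5 - 5t^4 - 10t^3 + 15t^2 + 8t - 15


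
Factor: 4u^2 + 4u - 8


Roots satisfy r1 + r2 = -b/a = -1 and r1*r2 = c/a = -2.
So r1 = -2, r2 = 1.
4u^2 + 4u - 8 = 4(u - r1)(u - r2) = 4(u + 2)(u - 1)


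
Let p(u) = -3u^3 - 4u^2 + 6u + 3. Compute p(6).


Using direct substitution:
  -3 * (6)^3 = -648
  -4 * (6)^2 = -144
  6 * (6)^1 = 36
  constant: 3
Sum = -648 - 144 + 36 + 3 = -753


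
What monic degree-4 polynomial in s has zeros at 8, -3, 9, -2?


p(s) = (s - 8)(s + 3)(s - 9)(s + 2)
Expand: s^4 - 12s^3 - 7s^2 + 258s + 432


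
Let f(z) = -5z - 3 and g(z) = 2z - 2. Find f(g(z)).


Substitute g(z) into f:
f(g(z)) = -5*(2z - 2) + (-3)
Expand and combine: -10z + 7


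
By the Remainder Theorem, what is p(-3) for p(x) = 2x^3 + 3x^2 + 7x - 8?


By the Remainder Theorem, the remainder equals p(-3):
  2*(-3)^3 = -54
  3*(-3)^2 = 27
  7*(-3)^1 = -21
  constant: -8
Sum: -54 + 27 - 21 - 8 = -56


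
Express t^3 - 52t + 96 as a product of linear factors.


Try integer roots (divisors of 96). t=2: p(2)=0.
Divide out (t - 2): quotient is t^2 + 2t - 48.
Factor the quadratic: (t - 6)(t + 8)
Result: (t - 2)(t - 6)(t + 8)


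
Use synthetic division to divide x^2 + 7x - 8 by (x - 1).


Synthetic division with c = 1. Coefficients: 1, 7, -8
Bring down 1.
  1 * 1 = 1; 1 + 7 = 8
  8 * 1 = 8; 8 - 8 = 0
Quotient: x + 8, Remainder: 0


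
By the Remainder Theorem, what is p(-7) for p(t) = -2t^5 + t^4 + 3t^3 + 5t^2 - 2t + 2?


By the Remainder Theorem, the remainder equals p(-7):
  -2*(-7)^5 = 33614
  1*(-7)^4 = 2401
  3*(-7)^3 = -1029
  5*(-7)^2 = 245
  -2*(-7)^1 = 14
  constant: 2
Sum: 33614 + 2401 - 1029 + 245 + 14 + 2 = 35247


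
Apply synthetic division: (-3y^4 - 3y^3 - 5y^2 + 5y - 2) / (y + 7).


Synthetic division with c = -7. Coefficients: -3, -3, -5, 5, -2
Bring down -3.
  -3 * -7 = 21; 21 - 3 = 18
  18 * -7 = -126; -126 - 5 = -131
  -131 * -7 = 917; 917 + 5 = 922
  922 * -7 = -6454; -6454 - 2 = -6456
Quotient: -3y^3 + 18y^2 - 131y + 922, Remainder: -6456


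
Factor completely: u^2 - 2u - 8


Roots satisfy r1 + r2 = -b/a = 2 and r1*r2 = c/a = -8.
So r1 = -2, r2 = 4.
u^2 - 2u - 8 = (u - r1)(u - r2) = (u + 2)(u - 4)


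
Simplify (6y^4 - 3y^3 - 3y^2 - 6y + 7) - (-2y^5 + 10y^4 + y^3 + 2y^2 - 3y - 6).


Distribute the minus sign:
  (6y^4 - 3y^3 - 3y^2 - 6y + 7)
- (-2y^5 + 10y^4 + y^3 + 2y^2 - 3y - 6)
Negate second polynomial: 2y^5 - 10y^4 - y^3 - 2y^2 + 3y + 6
Add: 2y^5 - 4y^4 - 4y^3 - 5y^2 - 3y + 13


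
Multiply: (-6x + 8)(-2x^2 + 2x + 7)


Distribute each term of the first polynomial:
  (-6x)(-2x^2 + 2x + 7) = 12x^3 - 12x^2 - 42x
  (8)(-2x^2 + 2x + 7) = -16x^2 + 16x + 56
Sum: 12x^3 - 28x^2 - 26x + 56


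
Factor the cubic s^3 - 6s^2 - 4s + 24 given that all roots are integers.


Try integer roots (divisors of 24). s=-2: p(-2)=0.
Divide out (s + 2): quotient is s^2 - 8s + 12.
Factor the quadratic: (s - 2)(s - 6)
Result: (s + 2)(s - 2)(s - 6)


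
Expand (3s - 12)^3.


Expand (3s - 12)^3 by repeated multiplication:
  (3s - 12)^2 = 9s^2 - 72s + 144
= 27s^3 - 324s^2 + 1296s - 1728


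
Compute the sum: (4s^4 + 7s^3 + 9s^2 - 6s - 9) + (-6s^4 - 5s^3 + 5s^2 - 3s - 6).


Align terms by degree and add:
  4s^4 + 7s^3 + 9s^2 - 6s - 9
  -6s^4 - 5s^3 + 5s^2 - 3s - 6
= -2s^4 + 2s^3 + 14s^2 - 9s - 15


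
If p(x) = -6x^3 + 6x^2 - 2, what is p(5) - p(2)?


p(5) = -602
p(2) = -26
p(5) - p(2) = -602 + 26 = -576


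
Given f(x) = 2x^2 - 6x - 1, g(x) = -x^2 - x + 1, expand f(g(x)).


Substitute g(x) into f:
f(g(x)) = 2*(-x^2 - x + 1)^2 + (-6)*(-x^2 - x + 1) + (-1)
(-x^2 - x + 1)^2 = x^4 + 2x^3 - x^2 - 2x + 1
Expand and combine: 2x^4 + 4x^3 + 4x^2 + 2x - 5


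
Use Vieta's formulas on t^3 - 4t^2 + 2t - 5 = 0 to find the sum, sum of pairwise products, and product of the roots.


Monic cubic t^3+bt^2+ct+d=0: sum=-b, pairwise sum=c, product=-d.
b=-4, c=2, d=-5
r1+r2+r3 = 4
r1r2+r1r3+r2r3 = 2
r1r2r3 = 5


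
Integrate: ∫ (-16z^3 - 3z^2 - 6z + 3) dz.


Reverse power rule on each term:
  ∫ -16z^3 dz = -4z^4
  ∫ -3z^2 dz = -z^3
  ∫ -6z dz = -3z^2
  ∫ 3 dz = 3z
F(z) = -4z^4 - z^3 - 3z^2 + 3z + C


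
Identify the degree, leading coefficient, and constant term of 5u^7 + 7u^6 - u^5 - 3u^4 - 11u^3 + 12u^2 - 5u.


Highest power of u is 7, with coefficient 5. Constant term is 0.
Degree = 7, leading coefficient = 5, constant term = 0


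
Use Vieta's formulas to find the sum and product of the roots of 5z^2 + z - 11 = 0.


For az^2+bz+c=0: sum = -b/a, product = c/a.
a=5, b=1, c=-11
Sum = -(1)/5 = -1/5
Product = (-11)/5 = -11/5


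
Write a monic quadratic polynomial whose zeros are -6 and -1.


p(s) = (s + 6)(s + 1)
Expand: s^2 + 7s + 6


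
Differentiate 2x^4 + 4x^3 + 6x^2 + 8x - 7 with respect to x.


Apply the power rule term by term:
  d/dx(2x^4) = 8x^3
  d/dx(4x^3) = 12x^2
  d/dx(6x^2) = 12x
  d/dx(8x) = 8
  d/dx(-7) = 0
p'(x) = 8x^3 + 12x^2 + 12x + 8


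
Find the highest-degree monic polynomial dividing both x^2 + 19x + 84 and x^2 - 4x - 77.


Factor each:
  x^2 + 19x + 84 = (x + 7)(x + 12)
  x^2 - 4x - 77 = (x + 7)(x - 11)
Common monic factor: x + 7


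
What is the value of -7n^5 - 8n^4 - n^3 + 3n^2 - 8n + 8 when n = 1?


Using direct substitution:
  -7 * (1)^5 = -7
  -8 * (1)^4 = -8
  -1 * (1)^3 = -1
  3 * (1)^2 = 3
  -8 * (1)^1 = -8
  constant: 8
Sum = -7 - 8 - 1 + 3 - 8 + 8 = -13


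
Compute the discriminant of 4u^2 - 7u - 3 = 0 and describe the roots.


D = b^2 - 4ac = (-7)^2 - 4(4)(-3) = 49 + 48 = 97
Since D > 0: two distinct irrational roots


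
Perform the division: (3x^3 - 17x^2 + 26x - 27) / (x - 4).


(3x^3 - 17x^2 + 26x - 27) / (x - 4)
Step 1: 3x^2 * (x - 4) = 3x^3 - 12x^2; subtract.
Step 2: -5x * (x - 4) = -5x^2 + 20x; subtract.
Step 3: 6 * (x - 4) = 6x - 24; subtract.
Quotient: 3x^2 - 5x + 6, Remainder: -3


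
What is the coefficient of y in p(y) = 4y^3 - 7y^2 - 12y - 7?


Read off the coefficient of y: -12


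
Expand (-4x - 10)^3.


Expand (-4x - 10)^3 by repeated multiplication:
  (-4x - 10)^2 = 16x^2 + 80x + 100
= -64x^3 - 480x^2 - 1200x - 1000


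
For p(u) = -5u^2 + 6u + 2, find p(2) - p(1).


p(2) = -6
p(1) = 3
p(2) - p(1) = -6 - 3 = -9


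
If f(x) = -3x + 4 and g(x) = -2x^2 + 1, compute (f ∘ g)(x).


Substitute g(x) into f:
f(g(x)) = -3*(-2x^2 + 1) + 4
Expand and combine: 6x^2 + 1


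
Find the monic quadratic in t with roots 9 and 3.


p(t) = (t - 9)(t - 3)
Expand: t^2 - 12t + 27


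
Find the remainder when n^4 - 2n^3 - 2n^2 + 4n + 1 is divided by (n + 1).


By the Remainder Theorem, the remainder equals p(-1):
  1*(-1)^4 = 1
  -2*(-1)^3 = 2
  -2*(-1)^2 = -2
  4*(-1)^1 = -4
  constant: 1
Sum: 1 + 2 - 2 - 4 + 1 = -2


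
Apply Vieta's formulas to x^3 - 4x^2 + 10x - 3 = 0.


Monic cubic x^3+bx^2+cx+d=0: sum=-b, pairwise sum=c, product=-d.
b=-4, c=10, d=-3
r1+r2+r3 = 4
r1r2+r1r3+r2r3 = 10
r1r2r3 = 3


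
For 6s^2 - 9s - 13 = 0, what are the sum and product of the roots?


For as^2+bs+c=0: sum = -b/a, product = c/a.
a=6, b=-9, c=-13
Sum = -(-9)/6 = 3/2
Product = (-13)/6 = -13/6


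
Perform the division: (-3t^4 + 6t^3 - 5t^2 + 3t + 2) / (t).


(-3t^4 + 6t^3 - 5t^2 + 3t + 2) / (t)
Step 1: -3t^3 * (t) = -3t^4; subtract.
Step 2: 6t^2 * (t) = 6t^3; subtract.
Step 3: -5t * (t) = -5t^2; subtract.
Step 4: 3 * (t) = 3t; subtract.
Quotient: -3t^3 + 6t^2 - 5t + 3, Remainder: 2


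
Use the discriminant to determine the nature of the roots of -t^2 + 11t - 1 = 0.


D = b^2 - 4ac = (11)^2 - 4(-1)(-1) = 121 - 4 = 117
Since D > 0: two distinct irrational roots


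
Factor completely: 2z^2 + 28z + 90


Roots satisfy r1 + r2 = -b/a = -14 and r1*r2 = c/a = 45.
So r1 = -5, r2 = -9.
2z^2 + 28z + 90 = 2(z - r1)(z - r2) = 2(z + 5)(z + 9)


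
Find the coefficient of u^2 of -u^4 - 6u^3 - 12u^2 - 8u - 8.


Read off the coefficient of u^2: -12


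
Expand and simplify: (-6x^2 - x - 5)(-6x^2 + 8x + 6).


Distribute each term of the first polynomial:
  (-6x^2)(-6x^2 + 8x + 6) = 36x^4 - 48x^3 - 36x^2
  (-x)(-6x^2 + 8x + 6) = 6x^3 - 8x^2 - 6x
  (-5)(-6x^2 + 8x + 6) = 30x^2 - 40x - 30
Sum: 36x^4 - 42x^3 - 14x^2 - 46x - 30


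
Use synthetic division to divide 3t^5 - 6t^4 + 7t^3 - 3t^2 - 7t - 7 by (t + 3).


Synthetic division with c = -3. Coefficients: 3, -6, 7, -3, -7, -7
Bring down 3.
  3 * -3 = -9; -9 - 6 = -15
  -15 * -3 = 45; 45 + 7 = 52
  52 * -3 = -156; -156 - 3 = -159
  -159 * -3 = 477; 477 - 7 = 470
  470 * -3 = -1410; -1410 - 7 = -1417
Quotient: 3t^4 - 15t^3 + 52t^2 - 159t + 470, Remainder: -1417


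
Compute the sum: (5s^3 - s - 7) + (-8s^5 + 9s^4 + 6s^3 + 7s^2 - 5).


Align terms by degree and add:
  5s^3 - s - 7
  -8s^5 + 9s^4 + 6s^3 + 7s^2 - 5
= -8s^5 + 9s^4 + 11s^3 + 7s^2 - s - 12


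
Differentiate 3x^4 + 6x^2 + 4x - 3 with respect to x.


Apply the power rule term by term:
  d/dx(3x^4) = 12x^3
  d/dx(6x^2) = 12x
  d/dx(4x) = 4
  d/dx(-3) = 0
p'(x) = 12x^3 + 12x + 4


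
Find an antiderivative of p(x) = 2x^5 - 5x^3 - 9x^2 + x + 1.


Reverse power rule on each term:
  ∫ 2x^5 dx = (1/3)x^6
  ∫ -5x^3 dx = -(5/4)x^4
  ∫ -9x^2 dx = -3x^3
  ∫ x dx = (1/2)x^2
  ∫ 1 dx = x
F(x) = (1/3)x^6 - (5/4)x^4 - 3x^3 + (1/2)x^2 + x + C


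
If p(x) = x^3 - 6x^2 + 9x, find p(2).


Using direct substitution:
  1 * (2)^3 = 8
  -6 * (2)^2 = -24
  9 * (2)^1 = 18
  constant: 0
Sum = 8 - 24 + 18 + 0 = 2


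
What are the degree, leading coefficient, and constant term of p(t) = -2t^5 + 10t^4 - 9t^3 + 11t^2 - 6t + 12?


Highest power of t is 5, with coefficient -2. Constant term is 12.
Degree = 5, leading coefficient = -2, constant term = 12


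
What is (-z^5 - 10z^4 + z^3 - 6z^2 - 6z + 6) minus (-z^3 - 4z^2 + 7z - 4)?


Distribute the minus sign:
  (-z^5 - 10z^4 + z^3 - 6z^2 - 6z + 6)
- (-z^3 - 4z^2 + 7z - 4)
Negate second polynomial: z^3 + 4z^2 - 7z + 4
Add: -z^5 - 10z^4 + 2z^3 - 2z^2 - 13z + 10


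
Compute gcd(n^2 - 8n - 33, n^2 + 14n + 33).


Factor each:
  n^2 - 8n - 33 = (n + 3)(n - 11)
  n^2 + 14n + 33 = (n + 3)(n + 11)
Common monic factor: n + 3


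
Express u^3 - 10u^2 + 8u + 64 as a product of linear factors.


Try integer roots (divisors of 64). u=4: p(4)=0.
Divide out (u - 4): quotient is u^2 - 6u - 16.
Factor the quadratic: (u + 2)(u - 8)
Result: (u - 4)(u + 2)(u - 8)


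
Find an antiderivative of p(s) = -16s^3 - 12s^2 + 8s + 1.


Reverse power rule on each term:
  ∫ -16s^3 ds = -4s^4
  ∫ -12s^2 ds = -4s^3
  ∫ 8s ds = 4s^2
  ∫ 1 ds = s
F(s) = -4s^4 - 4s^3 + 4s^2 + s + C


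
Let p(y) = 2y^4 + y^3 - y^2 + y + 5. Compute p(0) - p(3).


p(0) = 5
p(3) = 188
p(0) - p(3) = 5 - 188 = -183


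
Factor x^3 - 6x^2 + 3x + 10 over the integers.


Try integer roots (divisors of 10). x=5: p(5)=0.
Divide out (x - 5): quotient is x^2 - x - 2.
Factor the quadratic: (x + 1)(x - 2)
Result: (x - 5)(x + 1)(x - 2)


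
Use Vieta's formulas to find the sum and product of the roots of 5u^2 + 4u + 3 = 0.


For au^2+bu+c=0: sum = -b/a, product = c/a.
a=5, b=4, c=3
Sum = -(4)/5 = -4/5
Product = (3)/5 = 3/5


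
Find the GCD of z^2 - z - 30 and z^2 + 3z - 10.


Factor each:
  z^2 - z - 30 = (z + 5)(z - 6)
  z^2 + 3z - 10 = (z + 5)(z - 2)
Common monic factor: z + 5


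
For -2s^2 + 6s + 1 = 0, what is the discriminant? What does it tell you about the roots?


D = b^2 - 4ac = (6)^2 - 4(-2)(1) = 36 + 8 = 44
Since D > 0: two distinct irrational roots


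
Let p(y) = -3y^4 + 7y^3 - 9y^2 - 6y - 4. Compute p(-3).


Using direct substitution:
  -3 * (-3)^4 = -243
  7 * (-3)^3 = -189
  -9 * (-3)^2 = -81
  -6 * (-3)^1 = 18
  constant: -4
Sum = -243 - 189 - 81 + 18 - 4 = -499


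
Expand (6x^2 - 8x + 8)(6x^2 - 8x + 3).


Distribute each term of the first polynomial:
  (6x^2)(6x^2 - 8x + 3) = 36x^4 - 48x^3 + 18x^2
  (-8x)(6x^2 - 8x + 3) = -48x^3 + 64x^2 - 24x
  (8)(6x^2 - 8x + 3) = 48x^2 - 64x + 24
Sum: 36x^4 - 96x^3 + 130x^2 - 88x + 24


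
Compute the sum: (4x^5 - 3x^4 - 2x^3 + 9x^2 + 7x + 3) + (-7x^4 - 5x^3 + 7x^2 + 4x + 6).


Align terms by degree and add:
  4x^5 - 3x^4 - 2x^3 + 9x^2 + 7x + 3
  -7x^4 - 5x^3 + 7x^2 + 4x + 6
= 4x^5 - 10x^4 - 7x^3 + 16x^2 + 11x + 9


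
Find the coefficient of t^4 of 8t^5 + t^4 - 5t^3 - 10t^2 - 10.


Read off the coefficient of t^4: 1


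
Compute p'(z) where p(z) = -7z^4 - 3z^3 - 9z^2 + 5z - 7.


Apply the power rule term by term:
  d/dz(-7z^4) = -28z^3
  d/dz(-3z^3) = -9z^2
  d/dz(-9z^2) = -18z
  d/dz(5z) = 5
  d/dz(-7) = 0
p'(z) = -28z^3 - 9z^2 - 18z + 5


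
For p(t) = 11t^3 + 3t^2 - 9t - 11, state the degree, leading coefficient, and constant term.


Highest power of t is 3, with coefficient 11. Constant term is -11.
Degree = 3, leading coefficient = 11, constant term = -11


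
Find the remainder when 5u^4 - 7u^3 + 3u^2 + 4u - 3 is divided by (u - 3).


By the Remainder Theorem, the remainder equals p(3):
  5*(3)^4 = 405
  -7*(3)^3 = -189
  3*(3)^2 = 27
  4*(3)^1 = 12
  constant: -3
Sum: 405 - 189 + 27 + 12 - 3 = 252


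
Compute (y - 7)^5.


Expand (y - 7)^5 by repeated multiplication:
  (y - 7)^2 = y^2 - 14y + 49
  (y - 7)^3 = y^3 - 21y^2 + 147y - 343
  (y - 7)^4 = y^4 - 28y^3 + 294y^2 - 1372y + 2401
= y^5 - 35y^4 + 490y^3 - 3430y^2 + 12005y - 16807


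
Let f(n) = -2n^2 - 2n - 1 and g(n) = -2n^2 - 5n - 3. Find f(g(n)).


Substitute g(n) into f:
f(g(n)) = -2*(-2n^2 - 5n - 3)^2 + (-2)*(-2n^2 - 5n - 3) + (-1)
(-2n^2 - 5n - 3)^2 = 4n^4 + 20n^3 + 37n^2 + 30n + 9
Expand and combine: -8n^4 - 40n^3 - 70n^2 - 50n - 13


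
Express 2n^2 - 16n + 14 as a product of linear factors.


Roots satisfy r1 + r2 = -b/a = 8 and r1*r2 = c/a = 7.
So r1 = 7, r2 = 1.
2n^2 - 16n + 14 = 2(n - r1)(n - r2) = 2(n - 7)(n - 1)


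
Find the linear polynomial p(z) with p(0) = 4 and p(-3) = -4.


p(z) = mz + b. Using p(0)=4, p(-3)=-4:
m = (4 + 4)/(0 + 3) = 8/3 = 8/3
b = 4 - m*(0) = 4 = 4
p(z) = (8/3)z + 4


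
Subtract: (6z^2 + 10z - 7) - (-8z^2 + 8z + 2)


Distribute the minus sign:
  (6z^2 + 10z - 7)
- (-8z^2 + 8z + 2)
Negate second polynomial: 8z^2 - 8z - 2
Add: 14z^2 + 2z - 9


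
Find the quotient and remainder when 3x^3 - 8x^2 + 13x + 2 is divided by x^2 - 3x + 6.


(3x^3 - 8x^2 + 13x + 2) / (x^2 - 3x + 6)
Step 1: 3x * (x^2 - 3x + 6) = 3x^3 - 9x^2 + 18x; subtract.
Step 2: 1 * (x^2 - 3x + 6) = x^2 - 3x + 6; subtract.
Quotient: 3x + 1, Remainder: -2x - 4


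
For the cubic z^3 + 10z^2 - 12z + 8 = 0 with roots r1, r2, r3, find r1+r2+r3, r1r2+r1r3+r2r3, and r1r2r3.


Monic cubic z^3+bz^2+cz+d=0: sum=-b, pairwise sum=c, product=-d.
b=10, c=-12, d=8
r1+r2+r3 = -10
r1r2+r1r3+r2r3 = -12
r1r2r3 = -8


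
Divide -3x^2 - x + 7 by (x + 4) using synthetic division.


Synthetic division with c = -4. Coefficients: -3, -1, 7
Bring down -3.
  -3 * -4 = 12; 12 - 1 = 11
  11 * -4 = -44; -44 + 7 = -37
Quotient: -3x + 11, Remainder: -37


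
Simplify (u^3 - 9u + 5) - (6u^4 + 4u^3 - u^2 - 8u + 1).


Distribute the minus sign:
  (u^3 - 9u + 5)
- (6u^4 + 4u^3 - u^2 - 8u + 1)
Negate second polynomial: -6u^4 - 4u^3 + u^2 + 8u - 1
Add: -6u^4 - 3u^3 + u^2 - u + 4


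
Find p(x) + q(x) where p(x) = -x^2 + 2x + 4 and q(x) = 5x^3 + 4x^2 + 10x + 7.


Align terms by degree and add:
  -x^2 + 2x + 4
+ 5x^3 + 4x^2 + 10x + 7
= 5x^3 + 3x^2 + 12x + 11


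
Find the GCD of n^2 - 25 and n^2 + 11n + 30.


Factor each:
  n^2 - 25 = (n + 5)(n - 5)
  n^2 + 11n + 30 = (n + 5)(n + 6)
Common monic factor: n + 5


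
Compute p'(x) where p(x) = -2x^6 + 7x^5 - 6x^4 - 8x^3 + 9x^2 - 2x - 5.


Apply the power rule term by term:
  d/dx(-2x^6) = -12x^5
  d/dx(7x^5) = 35x^4
  d/dx(-6x^4) = -24x^3
  d/dx(-8x^3) = -24x^2
  d/dx(9x^2) = 18x
  d/dx(-2x) = -2
  d/dx(-5) = 0
p'(x) = -12x^5 + 35x^4 - 24x^3 - 24x^2 + 18x - 2


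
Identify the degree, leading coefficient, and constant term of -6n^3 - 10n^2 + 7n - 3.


Highest power of n is 3, with coefficient -6. Constant term is -3.
Degree = 3, leading coefficient = -6, constant term = -3


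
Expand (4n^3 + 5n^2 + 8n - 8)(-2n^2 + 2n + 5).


Distribute each term of the first polynomial:
  (4n^3)(-2n^2 + 2n + 5) = -8n^5 + 8n^4 + 20n^3
  (5n^2)(-2n^2 + 2n + 5) = -10n^4 + 10n^3 + 25n^2
  (8n)(-2n^2 + 2n + 5) = -16n^3 + 16n^2 + 40n
  (-8)(-2n^2 + 2n + 5) = 16n^2 - 16n - 40
Sum: -8n^5 - 2n^4 + 14n^3 + 57n^2 + 24n - 40


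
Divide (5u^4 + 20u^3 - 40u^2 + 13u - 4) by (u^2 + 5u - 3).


(5u^4 + 20u^3 - 40u^2 + 13u - 4) / (u^2 + 5u - 3)
Step 1: 5u^2 * (u^2 + 5u - 3) = 5u^4 + 25u^3 - 15u^2; subtract.
Step 2: -5u * (u^2 + 5u - 3) = -5u^3 - 25u^2 + 15u; subtract.
Step 3: 0 * (u^2 + 5u - 3) = 0; subtract.
Quotient: 5u^2 - 5u, Remainder: -2u - 4


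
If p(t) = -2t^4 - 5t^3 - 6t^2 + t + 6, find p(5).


Using direct substitution:
  -2 * (5)^4 = -1250
  -5 * (5)^3 = -625
  -6 * (5)^2 = -150
  1 * (5)^1 = 5
  constant: 6
Sum = -1250 - 625 - 150 + 5 + 6 = -2014
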